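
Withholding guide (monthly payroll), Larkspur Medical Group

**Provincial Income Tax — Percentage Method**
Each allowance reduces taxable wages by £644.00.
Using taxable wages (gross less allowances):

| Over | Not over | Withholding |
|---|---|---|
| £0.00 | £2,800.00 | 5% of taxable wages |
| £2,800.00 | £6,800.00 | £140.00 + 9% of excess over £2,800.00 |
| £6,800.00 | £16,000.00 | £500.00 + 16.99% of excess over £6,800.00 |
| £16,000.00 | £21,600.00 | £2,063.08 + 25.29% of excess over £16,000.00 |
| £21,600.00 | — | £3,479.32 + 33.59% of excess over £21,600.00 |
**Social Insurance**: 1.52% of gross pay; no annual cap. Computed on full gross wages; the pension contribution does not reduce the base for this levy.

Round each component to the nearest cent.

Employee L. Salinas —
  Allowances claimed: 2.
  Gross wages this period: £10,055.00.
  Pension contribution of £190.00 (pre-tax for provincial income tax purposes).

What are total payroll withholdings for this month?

Provincial Income Tax: taxable = £10,055.00 − £190.00 − 2×£644.00 = £8,577.00
  £500.00 + 16.99% × (£8,577.00 − £6,800.00) = £500.00 + 16.99% × £1,777.00 = £801.91
Social Insurance: 1.52% × £10,055.00 = £152.84
Total: £801.91 + £152.84 = £954.75

£954.75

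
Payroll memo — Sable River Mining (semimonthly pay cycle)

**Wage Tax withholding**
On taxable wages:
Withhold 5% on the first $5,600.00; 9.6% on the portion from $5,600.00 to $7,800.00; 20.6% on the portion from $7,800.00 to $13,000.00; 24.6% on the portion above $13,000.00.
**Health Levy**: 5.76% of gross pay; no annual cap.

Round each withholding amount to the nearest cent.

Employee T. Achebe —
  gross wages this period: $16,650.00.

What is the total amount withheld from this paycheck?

Wage Tax: taxable = $16,650.00
  $1,562.40 + 24.6% × ($16,650.00 − $13,000.00) = $1,562.40 + 24.6% × $3,650.00 = $2,460.30
Health Levy: 5.76% × $16,650.00 = $959.04
Total: $2,460.30 + $959.04 = $3,419.34

$3,419.34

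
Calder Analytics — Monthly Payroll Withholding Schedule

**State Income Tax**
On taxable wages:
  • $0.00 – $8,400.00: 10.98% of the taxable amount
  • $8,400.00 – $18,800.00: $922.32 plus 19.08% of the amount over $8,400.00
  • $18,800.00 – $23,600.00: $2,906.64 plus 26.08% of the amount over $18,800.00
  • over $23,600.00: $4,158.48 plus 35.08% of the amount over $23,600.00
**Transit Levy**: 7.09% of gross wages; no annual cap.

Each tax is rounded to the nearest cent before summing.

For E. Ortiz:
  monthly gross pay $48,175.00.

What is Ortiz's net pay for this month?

State Income Tax: taxable = $48,175.00
  $4,158.48 + 35.08% × ($48,175.00 − $23,600.00) = $4,158.48 + 35.08% × $24,575.00 = $12,779.39
Transit Levy: 7.09% × $48,175.00 = $3,415.61
Total withheld: $12,779.39 + $3,415.61 = $16,195.00
Net pay: $48,175.00 − $16,195.00 = $31,980.00

$31,980.00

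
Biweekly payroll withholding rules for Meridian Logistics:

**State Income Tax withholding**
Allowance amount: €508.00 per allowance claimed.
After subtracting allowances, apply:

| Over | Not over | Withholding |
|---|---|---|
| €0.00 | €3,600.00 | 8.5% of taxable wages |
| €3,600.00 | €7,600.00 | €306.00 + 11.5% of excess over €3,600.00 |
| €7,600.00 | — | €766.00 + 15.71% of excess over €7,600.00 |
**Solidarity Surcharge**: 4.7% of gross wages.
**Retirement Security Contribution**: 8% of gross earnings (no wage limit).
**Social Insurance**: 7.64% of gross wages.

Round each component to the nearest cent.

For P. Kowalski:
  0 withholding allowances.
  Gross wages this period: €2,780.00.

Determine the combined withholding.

€801.75

State Income Tax: taxable = €2,780.00
  8.5% × €2,780.00 = €236.30
Solidarity Surcharge: 4.7% × €2,780.00 = €130.66
Retirement Security Contribution: 8% × €2,780.00 = €222.40
Social Insurance: 7.64% × €2,780.00 = €212.39
Total: €236.30 + €130.66 + €222.40 + €212.39 = €801.75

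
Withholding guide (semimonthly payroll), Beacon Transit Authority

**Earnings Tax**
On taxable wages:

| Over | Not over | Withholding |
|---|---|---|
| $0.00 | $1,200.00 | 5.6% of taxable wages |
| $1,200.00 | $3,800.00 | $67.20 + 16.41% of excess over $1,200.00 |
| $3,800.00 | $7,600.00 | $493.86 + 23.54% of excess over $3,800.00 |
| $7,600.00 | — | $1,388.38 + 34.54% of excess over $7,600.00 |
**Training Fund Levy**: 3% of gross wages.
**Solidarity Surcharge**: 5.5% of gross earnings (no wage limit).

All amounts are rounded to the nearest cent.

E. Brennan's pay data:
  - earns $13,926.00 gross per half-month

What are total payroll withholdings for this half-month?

Earnings Tax: taxable = $13,926.00
  $1,388.38 + 34.54% × ($13,926.00 − $7,600.00) = $1,388.38 + 34.54% × $6,326.00 = $3,573.38
Training Fund Levy: 3% × $13,926.00 = $417.78
Solidarity Surcharge: 5.5% × $13,926.00 = $765.93
Total: $3,573.38 + $417.78 + $765.93 = $4,757.09

$4,757.09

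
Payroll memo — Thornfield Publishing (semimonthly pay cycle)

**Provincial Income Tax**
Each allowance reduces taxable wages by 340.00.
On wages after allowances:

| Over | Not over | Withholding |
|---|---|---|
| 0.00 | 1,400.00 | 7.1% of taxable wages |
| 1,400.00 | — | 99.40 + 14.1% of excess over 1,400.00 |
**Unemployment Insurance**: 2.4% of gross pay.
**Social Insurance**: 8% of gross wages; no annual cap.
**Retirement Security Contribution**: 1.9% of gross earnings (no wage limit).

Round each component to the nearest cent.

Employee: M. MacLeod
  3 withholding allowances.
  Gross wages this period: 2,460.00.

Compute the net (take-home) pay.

Provincial Income Tax: taxable = 2,460.00 − 3×340.00 = 1,440.00
  99.40 + 14.1% × (1,440.00 − 1,400.00) = 99.40 + 14.1% × 40.00 = 105.04
Unemployment Insurance: 2.4% × 2,460.00 = 59.04
Social Insurance: 8% × 2,460.00 = 196.80
Retirement Security Contribution: 1.9% × 2,460.00 = 46.74
Total withheld: 105.04 + 59.04 + 196.80 + 46.74 = 407.62
Net pay: 2,460.00 − 407.62 = 2,052.38

2,052.38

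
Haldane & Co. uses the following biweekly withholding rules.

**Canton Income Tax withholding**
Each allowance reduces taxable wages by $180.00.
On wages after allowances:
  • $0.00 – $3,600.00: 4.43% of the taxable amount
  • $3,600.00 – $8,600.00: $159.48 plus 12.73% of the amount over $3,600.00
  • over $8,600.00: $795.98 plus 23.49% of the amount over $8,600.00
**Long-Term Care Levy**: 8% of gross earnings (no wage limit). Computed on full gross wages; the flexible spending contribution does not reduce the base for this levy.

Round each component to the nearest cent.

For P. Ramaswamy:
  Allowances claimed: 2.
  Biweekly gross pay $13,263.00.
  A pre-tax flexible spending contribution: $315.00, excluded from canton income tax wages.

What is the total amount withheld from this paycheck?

$2,793.80

Canton Income Tax: taxable = $13,263.00 − $315.00 − 2×$180.00 = $12,588.00
  $795.98 + 23.49% × ($12,588.00 − $8,600.00) = $795.98 + 23.49% × $3,988.00 = $1,732.76
Long-Term Care Levy: 8% × $13,263.00 = $1,061.04
Total: $1,732.76 + $1,061.04 = $2,793.80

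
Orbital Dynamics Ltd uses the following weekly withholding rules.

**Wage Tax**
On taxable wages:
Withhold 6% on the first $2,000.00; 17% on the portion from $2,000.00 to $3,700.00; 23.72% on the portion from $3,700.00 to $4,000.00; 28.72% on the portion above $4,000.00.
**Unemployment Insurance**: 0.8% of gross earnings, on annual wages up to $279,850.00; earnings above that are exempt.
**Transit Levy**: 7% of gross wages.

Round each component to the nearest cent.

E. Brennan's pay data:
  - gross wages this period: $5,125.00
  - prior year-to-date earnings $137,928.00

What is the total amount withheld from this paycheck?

$1,203.01

Wage Tax: taxable = $5,125.00
  $480.16 + 28.72% × ($5,125.00 − $4,000.00) = $480.16 + 28.72% × $1,125.00 = $803.26
Unemployment Insurance: 0.8% × $5,125.00 = $41.00
Transit Levy: 7% × $5,125.00 = $358.75
Total: $803.26 + $41.00 + $358.75 = $1,203.01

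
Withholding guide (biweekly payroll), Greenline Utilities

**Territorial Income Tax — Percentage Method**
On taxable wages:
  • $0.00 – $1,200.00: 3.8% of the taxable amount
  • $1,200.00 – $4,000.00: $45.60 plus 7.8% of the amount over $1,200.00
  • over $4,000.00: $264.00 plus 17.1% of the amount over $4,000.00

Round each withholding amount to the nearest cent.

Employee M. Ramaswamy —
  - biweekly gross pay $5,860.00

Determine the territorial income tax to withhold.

$582.06

Territorial Income Tax: taxable = $5,860.00
  $264.00 + 17.1% × ($5,860.00 − $4,000.00) = $264.00 + 17.1% × $1,860.00 = $582.06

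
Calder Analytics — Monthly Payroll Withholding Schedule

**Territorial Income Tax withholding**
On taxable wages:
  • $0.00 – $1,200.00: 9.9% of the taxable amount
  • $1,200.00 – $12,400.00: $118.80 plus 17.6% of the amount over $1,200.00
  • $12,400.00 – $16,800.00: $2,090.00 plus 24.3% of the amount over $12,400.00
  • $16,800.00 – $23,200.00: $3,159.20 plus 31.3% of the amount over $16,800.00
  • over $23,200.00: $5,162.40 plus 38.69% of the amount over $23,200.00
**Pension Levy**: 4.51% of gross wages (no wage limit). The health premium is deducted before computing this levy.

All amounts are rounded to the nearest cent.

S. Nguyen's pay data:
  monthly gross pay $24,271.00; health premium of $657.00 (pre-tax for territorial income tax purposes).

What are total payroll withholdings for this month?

Territorial Income Tax: taxable = $24,271.00 − $657.00 = $23,614.00
  $5,162.40 + 38.69% × ($23,614.00 − $23,200.00) = $5,162.40 + 38.69% × $414.00 = $5,322.58
Pension Levy: 4.51% × $23,614.00 = $1,064.99
Total: $5,322.58 + $1,064.99 = $6,387.57

$6,387.57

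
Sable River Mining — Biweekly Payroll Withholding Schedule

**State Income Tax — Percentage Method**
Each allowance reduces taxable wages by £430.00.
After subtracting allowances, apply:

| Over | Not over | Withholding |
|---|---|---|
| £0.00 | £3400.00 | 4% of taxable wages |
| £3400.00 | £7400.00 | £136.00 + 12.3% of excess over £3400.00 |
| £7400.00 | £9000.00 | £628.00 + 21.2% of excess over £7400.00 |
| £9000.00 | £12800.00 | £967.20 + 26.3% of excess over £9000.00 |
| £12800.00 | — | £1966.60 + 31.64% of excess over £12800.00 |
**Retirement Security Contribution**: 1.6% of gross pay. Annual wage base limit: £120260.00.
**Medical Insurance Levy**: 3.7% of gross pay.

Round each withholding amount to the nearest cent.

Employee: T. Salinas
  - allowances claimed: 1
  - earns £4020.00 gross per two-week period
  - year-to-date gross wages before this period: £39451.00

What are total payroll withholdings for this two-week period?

State Income Tax: taxable = £4020.00 − 1×£430.00 = £3590.00
  £136.00 + 12.3% × (£3590.00 − £3400.00) = £136.00 + 12.3% × £190.00 = £159.37
Retirement Security Contribution: 1.6% × £4020.00 = £64.32
Medical Insurance Levy: 3.7% × £4020.00 = £148.74
Total: £159.37 + £64.32 + £148.74 = £372.43

£372.43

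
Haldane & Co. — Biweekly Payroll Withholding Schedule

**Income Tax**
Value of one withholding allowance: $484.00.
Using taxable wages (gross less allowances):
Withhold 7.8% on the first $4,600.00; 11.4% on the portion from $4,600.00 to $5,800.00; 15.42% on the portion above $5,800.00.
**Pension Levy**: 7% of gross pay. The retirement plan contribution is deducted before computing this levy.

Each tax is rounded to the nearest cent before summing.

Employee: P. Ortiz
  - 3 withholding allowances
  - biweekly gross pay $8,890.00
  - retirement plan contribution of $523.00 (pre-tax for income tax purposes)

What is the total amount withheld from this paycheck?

$1,253.22

Income Tax: taxable = $8,890.00 − $523.00 − 3×$484.00 = $6,915.00
  $495.60 + 15.42% × ($6,915.00 − $5,800.00) = $495.60 + 15.42% × $1,115.00 = $667.53
Pension Levy: 7% × $8,367.00 = $585.69
Total: $667.53 + $585.69 = $1,253.22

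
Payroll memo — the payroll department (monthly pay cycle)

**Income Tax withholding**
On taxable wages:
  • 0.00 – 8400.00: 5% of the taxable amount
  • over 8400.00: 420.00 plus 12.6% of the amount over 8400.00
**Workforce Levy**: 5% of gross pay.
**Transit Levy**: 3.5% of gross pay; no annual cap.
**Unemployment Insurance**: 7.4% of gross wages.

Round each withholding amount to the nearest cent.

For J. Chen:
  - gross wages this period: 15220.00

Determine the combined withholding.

Income Tax: taxable = 15220.00
  420.00 + 12.6% × (15220.00 − 8400.00) = 420.00 + 12.6% × 6820.00 = 1279.32
Workforce Levy: 5% × 15220.00 = 761.00
Transit Levy: 3.5% × 15220.00 = 532.70
Unemployment Insurance: 7.4% × 15220.00 = 1126.28
Total: 1279.32 + 761.00 + 532.70 + 1126.28 = 3699.30

3699.30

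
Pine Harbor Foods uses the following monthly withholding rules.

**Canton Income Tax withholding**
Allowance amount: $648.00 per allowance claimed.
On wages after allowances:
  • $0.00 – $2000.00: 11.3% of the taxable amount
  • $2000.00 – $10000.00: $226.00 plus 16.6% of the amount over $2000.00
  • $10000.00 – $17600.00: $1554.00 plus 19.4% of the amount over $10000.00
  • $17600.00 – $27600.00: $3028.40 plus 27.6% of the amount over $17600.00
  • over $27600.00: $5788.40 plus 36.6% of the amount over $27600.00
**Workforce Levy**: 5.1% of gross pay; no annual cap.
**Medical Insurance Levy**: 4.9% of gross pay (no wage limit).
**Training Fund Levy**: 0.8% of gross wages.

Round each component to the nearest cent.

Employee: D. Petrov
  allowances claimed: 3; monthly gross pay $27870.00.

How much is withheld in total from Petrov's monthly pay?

Canton Income Tax: taxable = $27870.00 − 3×$648.00 = $25926.00
  $3028.40 + 27.6% × ($25926.00 − $17600.00) = $3028.40 + 27.6% × $8326.00 = $5326.38
Workforce Levy: 5.1% × $27870.00 = $1421.37
Medical Insurance Levy: 4.9% × $27870.00 = $1365.63
Training Fund Levy: 0.8% × $27870.00 = $222.96
Total: $5326.38 + $1421.37 + $1365.63 + $222.96 = $8336.34

$8336.34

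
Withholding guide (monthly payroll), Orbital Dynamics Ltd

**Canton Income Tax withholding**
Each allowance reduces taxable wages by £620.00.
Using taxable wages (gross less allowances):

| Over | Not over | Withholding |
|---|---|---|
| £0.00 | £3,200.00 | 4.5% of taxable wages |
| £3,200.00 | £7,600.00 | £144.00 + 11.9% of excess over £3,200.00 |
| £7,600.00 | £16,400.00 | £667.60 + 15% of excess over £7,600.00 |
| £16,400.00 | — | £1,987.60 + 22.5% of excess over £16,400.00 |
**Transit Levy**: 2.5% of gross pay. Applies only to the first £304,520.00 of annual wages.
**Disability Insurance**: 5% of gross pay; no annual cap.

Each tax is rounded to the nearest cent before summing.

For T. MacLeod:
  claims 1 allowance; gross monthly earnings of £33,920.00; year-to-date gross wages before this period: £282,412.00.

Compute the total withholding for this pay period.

£8,038.80

Canton Income Tax: taxable = £33,920.00 − 1×£620.00 = £33,300.00
  £1,987.60 + 22.5% × (£33,300.00 − £16,400.00) = £1,987.60 + 22.5% × £16,900.00 = £5,790.10
Transit Levy: cap £304,520.00 − YTD £282,412.00 = £22,108.00 subject; 2.5% × £22,108.00 = £552.70
Disability Insurance: 5% × £33,920.00 = £1,696.00
Total: £5,790.10 + £552.70 + £1,696.00 = £8,038.80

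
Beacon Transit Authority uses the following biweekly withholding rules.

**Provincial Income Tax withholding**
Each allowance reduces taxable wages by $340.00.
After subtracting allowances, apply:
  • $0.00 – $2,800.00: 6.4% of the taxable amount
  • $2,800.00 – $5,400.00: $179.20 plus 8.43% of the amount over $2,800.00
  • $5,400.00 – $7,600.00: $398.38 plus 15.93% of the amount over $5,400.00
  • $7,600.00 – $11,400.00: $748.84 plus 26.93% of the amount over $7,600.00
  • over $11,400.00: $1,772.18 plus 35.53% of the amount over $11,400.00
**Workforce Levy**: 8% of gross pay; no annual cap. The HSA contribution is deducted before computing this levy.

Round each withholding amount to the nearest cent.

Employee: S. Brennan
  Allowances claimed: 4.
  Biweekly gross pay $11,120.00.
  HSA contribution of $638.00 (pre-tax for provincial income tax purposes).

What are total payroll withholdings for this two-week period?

$1,997.27

Provincial Income Tax: taxable = $11,120.00 − $638.00 − 4×$340.00 = $9,122.00
  $748.84 + 26.93% × ($9,122.00 − $7,600.00) = $748.84 + 26.93% × $1,522.00 = $1,158.71
Workforce Levy: 8% × $10,482.00 = $838.56
Total: $1,158.71 + $838.56 = $1,997.27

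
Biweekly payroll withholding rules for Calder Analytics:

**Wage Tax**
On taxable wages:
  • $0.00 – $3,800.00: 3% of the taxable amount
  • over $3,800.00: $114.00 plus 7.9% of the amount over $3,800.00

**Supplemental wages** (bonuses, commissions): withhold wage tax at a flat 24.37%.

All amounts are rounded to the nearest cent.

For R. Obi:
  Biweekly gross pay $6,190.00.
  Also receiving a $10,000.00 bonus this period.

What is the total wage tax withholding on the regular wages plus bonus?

Wage Tax: taxable = $6,190.00
  $114.00 + 7.9% × ($6,190.00 − $3,800.00) = $114.00 + 7.9% × $2,390.00 = $302.81
Supplemental (24.37% flat on bonus): 24.37% × $10,000.00 = $2,437.00
Total wage tax: $302.81 + $2,437.00 = $2,739.81

$2,739.81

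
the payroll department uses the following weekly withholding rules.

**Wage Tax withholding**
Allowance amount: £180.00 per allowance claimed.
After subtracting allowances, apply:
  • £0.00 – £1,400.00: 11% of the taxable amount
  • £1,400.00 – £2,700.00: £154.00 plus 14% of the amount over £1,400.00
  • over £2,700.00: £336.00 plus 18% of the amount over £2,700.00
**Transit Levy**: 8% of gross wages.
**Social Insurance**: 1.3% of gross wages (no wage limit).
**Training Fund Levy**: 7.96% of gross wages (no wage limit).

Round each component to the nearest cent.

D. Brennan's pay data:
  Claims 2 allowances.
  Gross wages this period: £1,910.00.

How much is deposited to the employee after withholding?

£1,405.33

Wage Tax: taxable = £1,910.00 − 2×£180.00 = £1,550.00
  £154.00 + 14% × (£1,550.00 − £1,400.00) = £154.00 + 14% × £150.00 = £175.00
Transit Levy: 8% × £1,910.00 = £152.80
Social Insurance: 1.3% × £1,910.00 = £24.83
Training Fund Levy: 7.96% × £1,910.00 = £152.04
Total withheld: £175.00 + £152.80 + £24.83 + £152.04 = £504.67
Net pay: £1,910.00 − £504.67 = £1,405.33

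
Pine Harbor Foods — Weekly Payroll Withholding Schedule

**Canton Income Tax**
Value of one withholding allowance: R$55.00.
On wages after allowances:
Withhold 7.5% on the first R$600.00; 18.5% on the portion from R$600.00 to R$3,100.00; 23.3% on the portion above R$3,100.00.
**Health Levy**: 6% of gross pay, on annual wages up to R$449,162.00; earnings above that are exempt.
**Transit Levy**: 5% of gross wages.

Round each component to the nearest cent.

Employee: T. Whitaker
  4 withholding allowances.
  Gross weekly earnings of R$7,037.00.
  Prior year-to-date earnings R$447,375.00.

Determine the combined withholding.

R$1,832.63

Canton Income Tax: taxable = R$7,037.00 − 4×R$55.00 = R$6,817.00
  R$507.50 + 23.3% × (R$6,817.00 − R$3,100.00) = R$507.50 + 23.3% × R$3,717.00 = R$1,373.56
Health Levy: cap R$449,162.00 − YTD R$447,375.00 = R$1,787.00 subject; 6% × R$1,787.00 = R$107.22
Transit Levy: 5% × R$7,037.00 = R$351.85
Total: R$1,373.56 + R$107.22 + R$351.85 = R$1,832.63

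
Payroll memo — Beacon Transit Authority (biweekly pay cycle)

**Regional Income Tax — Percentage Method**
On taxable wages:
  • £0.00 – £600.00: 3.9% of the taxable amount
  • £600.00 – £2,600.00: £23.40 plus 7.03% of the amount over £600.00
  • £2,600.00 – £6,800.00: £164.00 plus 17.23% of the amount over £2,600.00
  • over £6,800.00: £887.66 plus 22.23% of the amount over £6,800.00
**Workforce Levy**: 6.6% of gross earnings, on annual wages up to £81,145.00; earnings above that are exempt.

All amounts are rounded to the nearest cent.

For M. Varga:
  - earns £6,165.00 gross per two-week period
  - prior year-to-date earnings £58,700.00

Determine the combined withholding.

Regional Income Tax: taxable = £6,165.00
  £164.00 + 17.23% × (£6,165.00 − £2,600.00) = £164.00 + 17.23% × £3,565.00 = £778.25
Workforce Levy: 6.6% × £6,165.00 = £406.89
Total: £778.25 + £406.89 = £1,185.14

£1,185.14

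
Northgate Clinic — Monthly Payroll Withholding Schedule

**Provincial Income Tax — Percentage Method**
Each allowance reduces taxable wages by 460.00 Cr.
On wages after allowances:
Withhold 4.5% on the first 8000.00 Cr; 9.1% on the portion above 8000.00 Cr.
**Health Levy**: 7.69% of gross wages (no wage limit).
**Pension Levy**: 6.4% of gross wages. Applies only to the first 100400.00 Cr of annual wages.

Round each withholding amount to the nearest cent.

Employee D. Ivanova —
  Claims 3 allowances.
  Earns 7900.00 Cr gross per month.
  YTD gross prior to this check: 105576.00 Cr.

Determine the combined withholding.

900.91 Cr

Provincial Income Tax: taxable = 7900.00 Cr − 3×460.00 Cr = 6520.00 Cr
  4.5% × 6520.00 Cr = 293.40 Cr
Health Levy: 7.69% × 7900.00 Cr = 607.51 Cr
Pension Levy: YTD 105576.00 Cr ≥ cap 100400.00 Cr → 0.00 Cr
Total: 293.40 Cr + 607.51 Cr + 0.00 Cr = 900.91 Cr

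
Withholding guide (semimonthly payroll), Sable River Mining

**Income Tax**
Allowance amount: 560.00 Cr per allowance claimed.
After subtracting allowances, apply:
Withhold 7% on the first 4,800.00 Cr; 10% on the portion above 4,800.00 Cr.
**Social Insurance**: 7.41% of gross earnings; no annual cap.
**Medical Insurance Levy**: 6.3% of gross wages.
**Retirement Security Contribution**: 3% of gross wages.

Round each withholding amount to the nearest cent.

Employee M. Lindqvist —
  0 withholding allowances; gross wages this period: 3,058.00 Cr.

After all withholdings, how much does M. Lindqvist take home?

Income Tax: taxable = 3,058.00 Cr
  7% × 3,058.00 Cr = 214.06 Cr
Social Insurance: 7.41% × 3,058.00 Cr = 226.60 Cr
Medical Insurance Levy: 6.3% × 3,058.00 Cr = 192.65 Cr
Retirement Security Contribution: 3% × 3,058.00 Cr = 91.74 Cr
Total withheld: 214.06 Cr + 226.60 Cr + 192.65 Cr + 91.74 Cr = 725.05 Cr
Net pay: 3,058.00 Cr − 725.05 Cr = 2,332.95 Cr

2,332.95 Cr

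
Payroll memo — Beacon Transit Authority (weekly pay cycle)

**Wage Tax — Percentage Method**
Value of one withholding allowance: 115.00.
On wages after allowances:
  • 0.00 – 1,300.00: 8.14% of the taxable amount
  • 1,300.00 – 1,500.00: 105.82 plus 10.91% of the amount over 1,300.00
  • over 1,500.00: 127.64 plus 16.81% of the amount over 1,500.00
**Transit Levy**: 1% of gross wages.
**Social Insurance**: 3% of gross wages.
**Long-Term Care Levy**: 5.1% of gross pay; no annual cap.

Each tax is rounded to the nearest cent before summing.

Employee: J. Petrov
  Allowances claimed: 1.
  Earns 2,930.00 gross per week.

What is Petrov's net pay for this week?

Wage Tax: taxable = 2,930.00 − 1×115.00 = 2,815.00
  127.64 + 16.81% × (2,815.00 − 1,500.00) = 127.64 + 16.81% × 1,315.00 = 348.69
Transit Levy: 1% × 2,930.00 = 29.30
Social Insurance: 3% × 2,930.00 = 87.90
Long-Term Care Levy: 5.1% × 2,930.00 = 149.43
Total withheld: 348.69 + 29.30 + 87.90 + 149.43 = 615.32
Net pay: 2,930.00 − 615.32 = 2,314.68

2,314.68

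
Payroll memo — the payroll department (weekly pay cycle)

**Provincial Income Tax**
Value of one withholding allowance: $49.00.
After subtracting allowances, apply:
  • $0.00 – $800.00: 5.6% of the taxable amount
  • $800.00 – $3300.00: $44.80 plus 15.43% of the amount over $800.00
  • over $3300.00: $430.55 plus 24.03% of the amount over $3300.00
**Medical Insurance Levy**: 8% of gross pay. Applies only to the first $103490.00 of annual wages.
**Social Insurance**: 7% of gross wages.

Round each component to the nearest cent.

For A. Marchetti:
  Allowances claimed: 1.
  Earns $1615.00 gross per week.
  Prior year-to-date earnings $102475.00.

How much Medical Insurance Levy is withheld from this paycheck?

$81.20

Medical Insurance Levy: cap $103490.00 − YTD $102475.00 = $1015.00 subject; 8% × $1015.00 = $81.20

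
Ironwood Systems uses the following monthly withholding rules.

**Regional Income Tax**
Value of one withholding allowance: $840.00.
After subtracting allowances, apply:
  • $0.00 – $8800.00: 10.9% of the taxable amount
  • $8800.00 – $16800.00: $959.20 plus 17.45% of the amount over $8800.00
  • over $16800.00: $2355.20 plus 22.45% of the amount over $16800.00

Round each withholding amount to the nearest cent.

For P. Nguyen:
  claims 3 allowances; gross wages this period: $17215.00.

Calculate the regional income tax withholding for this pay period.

$1987.88

Regional Income Tax: taxable = $17215.00 − 3×$840.00 = $14695.00
  $959.20 + 17.45% × ($14695.00 − $8800.00) = $959.20 + 17.45% × $5895.00 = $1987.88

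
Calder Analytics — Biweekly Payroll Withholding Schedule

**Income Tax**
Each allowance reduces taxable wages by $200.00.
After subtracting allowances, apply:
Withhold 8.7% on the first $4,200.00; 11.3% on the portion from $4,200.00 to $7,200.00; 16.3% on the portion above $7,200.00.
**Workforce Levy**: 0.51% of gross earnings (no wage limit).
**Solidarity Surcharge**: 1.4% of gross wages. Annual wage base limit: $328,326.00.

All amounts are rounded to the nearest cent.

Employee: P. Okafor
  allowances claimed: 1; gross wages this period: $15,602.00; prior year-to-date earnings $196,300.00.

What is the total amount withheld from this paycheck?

$2,339.33

Income Tax: taxable = $15,602.00 − 1×$200.00 = $15,402.00
  $704.40 + 16.3% × ($15,402.00 − $7,200.00) = $704.40 + 16.3% × $8,202.00 = $2,041.33
Workforce Levy: 0.51% × $15,602.00 = $79.57
Solidarity Surcharge: 1.4% × $15,602.00 = $218.43
Total: $2,041.33 + $79.57 + $218.43 = $2,339.33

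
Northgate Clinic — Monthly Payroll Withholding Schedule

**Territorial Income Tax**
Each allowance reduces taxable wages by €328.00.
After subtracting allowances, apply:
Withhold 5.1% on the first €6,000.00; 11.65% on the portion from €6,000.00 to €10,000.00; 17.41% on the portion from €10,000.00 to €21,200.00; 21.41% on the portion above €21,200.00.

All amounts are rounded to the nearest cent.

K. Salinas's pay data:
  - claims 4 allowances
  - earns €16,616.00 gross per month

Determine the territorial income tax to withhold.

Territorial Income Tax: taxable = €16,616.00 − 4×€328.00 = €15,304.00
  €772.00 + 17.41% × (€15,304.00 − €10,000.00) = €772.00 + 17.41% × €5,304.00 = €1,695.43

€1,695.43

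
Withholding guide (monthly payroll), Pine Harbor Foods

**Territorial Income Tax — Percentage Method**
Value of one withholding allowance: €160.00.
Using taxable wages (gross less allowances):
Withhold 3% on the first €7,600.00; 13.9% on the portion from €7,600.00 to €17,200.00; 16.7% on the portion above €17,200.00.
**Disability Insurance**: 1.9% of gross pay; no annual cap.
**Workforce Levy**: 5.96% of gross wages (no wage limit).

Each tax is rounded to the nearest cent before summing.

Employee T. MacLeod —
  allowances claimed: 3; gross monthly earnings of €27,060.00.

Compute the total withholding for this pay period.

Territorial Income Tax: taxable = €27,060.00 − 3×€160.00 = €26,580.00
  €1,562.40 + 16.7% × (€26,580.00 − €17,200.00) = €1,562.40 + 16.7% × €9,380.00 = €3,128.86
Disability Insurance: 1.9% × €27,060.00 = €514.14
Workforce Levy: 5.96% × €27,060.00 = €1,612.78
Total: €3,128.86 + €514.14 + €1,612.78 = €5,255.78

€5,255.78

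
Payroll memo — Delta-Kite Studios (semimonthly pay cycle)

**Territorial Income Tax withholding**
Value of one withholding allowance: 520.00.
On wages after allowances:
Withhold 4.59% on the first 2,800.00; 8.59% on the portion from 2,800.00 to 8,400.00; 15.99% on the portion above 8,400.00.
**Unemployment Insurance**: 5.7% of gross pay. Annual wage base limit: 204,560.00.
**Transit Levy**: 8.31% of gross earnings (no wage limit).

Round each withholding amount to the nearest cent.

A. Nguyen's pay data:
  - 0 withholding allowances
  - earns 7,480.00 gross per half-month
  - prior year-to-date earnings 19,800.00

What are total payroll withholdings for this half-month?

1,578.48

Territorial Income Tax: taxable = 7,480.00
  128.52 + 8.59% × (7,480.00 − 2,800.00) = 128.52 + 8.59% × 4,680.00 = 530.53
Unemployment Insurance: 5.7% × 7,480.00 = 426.36
Transit Levy: 8.31% × 7,480.00 = 621.59
Total: 530.53 + 426.36 + 621.59 = 1,578.48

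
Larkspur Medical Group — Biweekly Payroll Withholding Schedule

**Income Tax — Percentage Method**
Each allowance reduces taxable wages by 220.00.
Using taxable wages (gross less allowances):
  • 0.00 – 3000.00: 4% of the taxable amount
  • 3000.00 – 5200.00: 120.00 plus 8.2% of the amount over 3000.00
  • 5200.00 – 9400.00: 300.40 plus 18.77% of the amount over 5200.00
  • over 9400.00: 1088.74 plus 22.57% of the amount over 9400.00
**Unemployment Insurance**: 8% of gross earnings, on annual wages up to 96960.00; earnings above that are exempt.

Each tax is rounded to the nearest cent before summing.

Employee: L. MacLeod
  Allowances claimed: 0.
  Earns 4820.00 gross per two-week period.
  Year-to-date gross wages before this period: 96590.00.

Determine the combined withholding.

298.84

Income Tax: taxable = 4820.00
  120.00 + 8.2% × (4820.00 − 3000.00) = 120.00 + 8.2% × 1820.00 = 269.24
Unemployment Insurance: cap 96960.00 − YTD 96590.00 = 370.00 subject; 8% × 370.00 = 29.60
Total: 269.24 + 29.60 = 298.84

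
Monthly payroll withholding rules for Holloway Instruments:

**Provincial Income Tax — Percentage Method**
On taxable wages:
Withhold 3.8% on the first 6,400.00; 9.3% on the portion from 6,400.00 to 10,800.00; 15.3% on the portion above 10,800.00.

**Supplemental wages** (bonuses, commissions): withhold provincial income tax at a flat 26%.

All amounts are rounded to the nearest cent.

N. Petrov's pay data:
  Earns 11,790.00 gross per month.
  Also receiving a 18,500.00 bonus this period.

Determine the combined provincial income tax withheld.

Provincial Income Tax: taxable = 11,790.00
  652.40 + 15.3% × (11,790.00 − 10,800.00) = 652.40 + 15.3% × 990.00 = 803.87
Supplemental (26% flat on bonus): 26% × 18,500.00 = 4,810.00
Total provincial income tax: 803.87 + 4,810.00 = 5,613.87

5,613.87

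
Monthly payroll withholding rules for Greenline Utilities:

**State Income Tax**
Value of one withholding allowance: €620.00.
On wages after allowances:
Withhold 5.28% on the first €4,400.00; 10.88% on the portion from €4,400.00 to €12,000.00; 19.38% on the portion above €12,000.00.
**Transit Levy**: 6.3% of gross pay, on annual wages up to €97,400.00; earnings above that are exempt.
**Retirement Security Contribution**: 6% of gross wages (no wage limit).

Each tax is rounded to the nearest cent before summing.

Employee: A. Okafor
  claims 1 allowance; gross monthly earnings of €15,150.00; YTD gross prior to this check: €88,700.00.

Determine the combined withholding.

State Income Tax: taxable = €15,150.00 − 1×€620.00 = €14,530.00
  €1,059.20 + 19.38% × (€14,530.00 − €12,000.00) = €1,059.20 + 19.38% × €2,530.00 = €1,549.51
Transit Levy: cap €97,400.00 − YTD €88,700.00 = €8,700.00 subject; 6.3% × €8,700.00 = €548.10
Retirement Security Contribution: 6% × €15,150.00 = €909.00
Total: €1,549.51 + €548.10 + €909.00 = €3,006.61

€3,006.61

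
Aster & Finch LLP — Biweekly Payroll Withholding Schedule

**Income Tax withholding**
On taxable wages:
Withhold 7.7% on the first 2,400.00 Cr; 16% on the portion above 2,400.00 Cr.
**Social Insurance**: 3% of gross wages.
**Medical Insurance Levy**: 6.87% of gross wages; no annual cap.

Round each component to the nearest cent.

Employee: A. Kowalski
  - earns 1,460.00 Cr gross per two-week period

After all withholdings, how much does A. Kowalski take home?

Income Tax: taxable = 1,460.00 Cr
  7.7% × 1,460.00 Cr = 112.42 Cr
Social Insurance: 3% × 1,460.00 Cr = 43.80 Cr
Medical Insurance Levy: 6.87% × 1,460.00 Cr = 100.30 Cr
Total withheld: 112.42 Cr + 43.80 Cr + 100.30 Cr = 256.52 Cr
Net pay: 1,460.00 Cr − 256.52 Cr = 1,203.48 Cr

1,203.48 Cr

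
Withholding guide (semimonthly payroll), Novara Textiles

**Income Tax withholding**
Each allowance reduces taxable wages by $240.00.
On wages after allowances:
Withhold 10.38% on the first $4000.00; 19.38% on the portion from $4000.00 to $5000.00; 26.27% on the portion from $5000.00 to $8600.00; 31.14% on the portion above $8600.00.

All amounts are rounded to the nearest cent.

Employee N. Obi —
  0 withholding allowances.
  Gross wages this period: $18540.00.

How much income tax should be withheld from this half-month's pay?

$4650.04

Income Tax: taxable = $18540.00
  $1554.72 + 31.14% × ($18540.00 − $8600.00) = $1554.72 + 31.14% × $9940.00 = $4650.04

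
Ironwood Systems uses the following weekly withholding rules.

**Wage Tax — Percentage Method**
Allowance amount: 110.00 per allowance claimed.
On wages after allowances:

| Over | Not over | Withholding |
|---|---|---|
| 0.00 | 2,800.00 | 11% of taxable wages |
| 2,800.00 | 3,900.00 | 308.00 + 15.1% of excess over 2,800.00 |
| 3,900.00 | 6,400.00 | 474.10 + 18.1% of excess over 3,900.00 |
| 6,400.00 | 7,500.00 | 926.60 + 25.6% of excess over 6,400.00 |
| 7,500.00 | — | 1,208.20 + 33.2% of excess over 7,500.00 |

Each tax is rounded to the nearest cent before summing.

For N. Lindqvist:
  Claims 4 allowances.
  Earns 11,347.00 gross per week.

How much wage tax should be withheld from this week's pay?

2,339.32

Wage Tax: taxable = 11,347.00 − 4×110.00 = 10,907.00
  1,208.20 + 33.2% × (10,907.00 − 7,500.00) = 1,208.20 + 33.2% × 3,407.00 = 2,339.32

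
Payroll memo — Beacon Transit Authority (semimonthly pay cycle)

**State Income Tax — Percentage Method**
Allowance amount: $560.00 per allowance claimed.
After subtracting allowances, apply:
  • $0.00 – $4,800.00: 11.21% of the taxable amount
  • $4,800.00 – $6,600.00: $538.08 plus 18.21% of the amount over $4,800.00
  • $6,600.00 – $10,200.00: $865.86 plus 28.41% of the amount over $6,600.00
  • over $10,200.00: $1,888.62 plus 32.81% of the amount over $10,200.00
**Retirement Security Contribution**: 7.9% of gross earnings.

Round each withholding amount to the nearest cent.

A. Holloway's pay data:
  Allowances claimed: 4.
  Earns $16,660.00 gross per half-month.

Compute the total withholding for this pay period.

$4,589.34

State Income Tax: taxable = $16,660.00 − 4×$560.00 = $14,420.00
  $1,888.62 + 32.81% × ($14,420.00 − $10,200.00) = $1,888.62 + 32.81% × $4,220.00 = $3,273.20
Retirement Security Contribution: 7.9% × $16,660.00 = $1,316.14
Total: $3,273.20 + $1,316.14 = $4,589.34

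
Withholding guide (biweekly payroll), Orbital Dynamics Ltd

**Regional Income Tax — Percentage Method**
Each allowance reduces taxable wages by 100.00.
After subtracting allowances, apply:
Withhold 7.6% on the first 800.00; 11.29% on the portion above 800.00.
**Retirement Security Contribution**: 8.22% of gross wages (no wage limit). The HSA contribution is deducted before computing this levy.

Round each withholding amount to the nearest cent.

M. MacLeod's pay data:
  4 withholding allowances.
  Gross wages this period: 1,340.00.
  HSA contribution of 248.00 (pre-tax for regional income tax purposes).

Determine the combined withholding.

Regional Income Tax: taxable = 1,340.00 − 248.00 − 4×100.00 = 692.00
  7.6% × 692.00 = 52.59
Retirement Security Contribution: 8.22% × 1,092.00 = 89.76
Total: 52.59 + 89.76 = 142.35

142.35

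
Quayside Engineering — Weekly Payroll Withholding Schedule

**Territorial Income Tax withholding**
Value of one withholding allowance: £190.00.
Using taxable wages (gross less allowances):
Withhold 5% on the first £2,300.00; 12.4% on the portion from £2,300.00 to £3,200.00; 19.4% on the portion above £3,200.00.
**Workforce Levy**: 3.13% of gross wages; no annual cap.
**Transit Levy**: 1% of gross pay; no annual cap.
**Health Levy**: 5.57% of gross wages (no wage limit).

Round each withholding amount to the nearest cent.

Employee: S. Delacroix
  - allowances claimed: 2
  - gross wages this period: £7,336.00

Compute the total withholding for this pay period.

Territorial Income Tax: taxable = £7,336.00 − 2×£190.00 = £6,956.00
  £226.60 + 19.4% × (£6,956.00 − £3,200.00) = £226.60 + 19.4% × £3,756.00 = £955.26
Workforce Levy: 3.13% × £7,336.00 = £229.62
Transit Levy: 1% × £7,336.00 = £73.36
Health Levy: 5.57% × £7,336.00 = £408.62
Total: £955.26 + £229.62 + £73.36 + £408.62 = £1,666.86

£1,666.86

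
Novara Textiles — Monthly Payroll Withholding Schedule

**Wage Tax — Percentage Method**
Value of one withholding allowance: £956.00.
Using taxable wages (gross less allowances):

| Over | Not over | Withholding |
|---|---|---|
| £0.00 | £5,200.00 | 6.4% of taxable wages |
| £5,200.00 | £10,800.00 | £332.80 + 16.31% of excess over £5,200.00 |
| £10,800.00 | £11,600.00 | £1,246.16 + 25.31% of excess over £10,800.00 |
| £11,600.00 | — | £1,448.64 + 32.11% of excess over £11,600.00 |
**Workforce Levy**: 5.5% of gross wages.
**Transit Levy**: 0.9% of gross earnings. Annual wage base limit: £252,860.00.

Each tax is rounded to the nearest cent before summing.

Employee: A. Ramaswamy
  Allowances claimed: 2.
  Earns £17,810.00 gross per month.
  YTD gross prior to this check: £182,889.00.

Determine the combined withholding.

Wage Tax: taxable = £17,810.00 − 2×£956.00 = £15,898.00
  £1,448.64 + 32.11% × (£15,898.00 − £11,600.00) = £1,448.64 + 32.11% × £4,298.00 = £2,828.73
Workforce Levy: 5.5% × £17,810.00 = £979.55
Transit Levy: 0.9% × £17,810.00 = £160.29
Total: £2,828.73 + £979.55 + £160.29 = £3,968.57

£3,968.57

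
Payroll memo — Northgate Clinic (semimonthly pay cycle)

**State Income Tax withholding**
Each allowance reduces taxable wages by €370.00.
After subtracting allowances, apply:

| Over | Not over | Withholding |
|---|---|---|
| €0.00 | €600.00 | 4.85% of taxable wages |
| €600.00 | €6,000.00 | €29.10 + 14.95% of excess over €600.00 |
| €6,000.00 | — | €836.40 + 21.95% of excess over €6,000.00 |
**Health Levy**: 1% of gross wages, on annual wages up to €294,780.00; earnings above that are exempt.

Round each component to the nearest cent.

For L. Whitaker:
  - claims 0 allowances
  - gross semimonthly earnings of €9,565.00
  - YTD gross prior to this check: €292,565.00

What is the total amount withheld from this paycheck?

State Income Tax: taxable = €9,565.00
  €836.40 + 21.95% × (€9,565.00 − €6,000.00) = €836.40 + 21.95% × €3,565.00 = €1,618.92
Health Levy: cap €294,780.00 − YTD €292,565.00 = €2,215.00 subject; 1% × €2,215.00 = €22.15
Total: €1,618.92 + €22.15 = €1,641.07

€1,641.07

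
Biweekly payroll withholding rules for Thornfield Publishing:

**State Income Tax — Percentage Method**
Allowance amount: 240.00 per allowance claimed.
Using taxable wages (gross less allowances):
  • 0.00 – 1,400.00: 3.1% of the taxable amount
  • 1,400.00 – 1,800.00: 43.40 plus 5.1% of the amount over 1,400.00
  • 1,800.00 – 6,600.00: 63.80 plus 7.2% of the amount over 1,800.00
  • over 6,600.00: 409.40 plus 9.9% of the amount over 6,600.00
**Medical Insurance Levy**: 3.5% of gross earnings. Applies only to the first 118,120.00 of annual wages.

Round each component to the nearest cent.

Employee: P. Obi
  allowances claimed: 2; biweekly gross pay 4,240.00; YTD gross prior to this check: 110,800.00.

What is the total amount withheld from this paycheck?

353.32

State Income Tax: taxable = 4,240.00 − 2×240.00 = 3,760.00
  63.80 + 7.2% × (3,760.00 − 1,800.00) = 63.80 + 7.2% × 1,960.00 = 204.92
Medical Insurance Levy: 3.5% × 4,240.00 = 148.40
Total: 204.92 + 148.40 = 353.32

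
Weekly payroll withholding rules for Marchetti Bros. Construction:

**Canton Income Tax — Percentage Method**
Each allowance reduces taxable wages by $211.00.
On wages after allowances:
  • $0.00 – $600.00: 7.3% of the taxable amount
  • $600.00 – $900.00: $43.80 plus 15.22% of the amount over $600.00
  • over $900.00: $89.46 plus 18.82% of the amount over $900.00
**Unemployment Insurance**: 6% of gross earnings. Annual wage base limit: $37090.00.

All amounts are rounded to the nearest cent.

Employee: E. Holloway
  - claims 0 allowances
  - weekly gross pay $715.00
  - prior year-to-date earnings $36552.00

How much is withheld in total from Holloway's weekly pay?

Canton Income Tax: taxable = $715.00
  $43.80 + 15.22% × ($715.00 − $600.00) = $43.80 + 15.22% × $115.00 = $61.30
Unemployment Insurance: cap $37090.00 − YTD $36552.00 = $538.00 subject; 6% × $538.00 = $32.28
Total: $61.30 + $32.28 = $93.58

$93.58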